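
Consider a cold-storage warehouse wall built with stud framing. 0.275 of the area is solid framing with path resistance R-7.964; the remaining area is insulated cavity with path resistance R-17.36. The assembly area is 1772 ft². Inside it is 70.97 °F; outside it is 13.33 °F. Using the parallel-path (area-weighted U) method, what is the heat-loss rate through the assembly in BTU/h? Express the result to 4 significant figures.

7792 BTU/h

U_eff = 0.725/17.36 + 0.275/7.964 = 0.041763 + 0.03453 = 0.076293
R_eff = 1/U_eff = 13.107 ft²·°F·h/BTU
Q = 1772 × (70.97 − 13.33) / 13.107 = 7792.4 BTU/h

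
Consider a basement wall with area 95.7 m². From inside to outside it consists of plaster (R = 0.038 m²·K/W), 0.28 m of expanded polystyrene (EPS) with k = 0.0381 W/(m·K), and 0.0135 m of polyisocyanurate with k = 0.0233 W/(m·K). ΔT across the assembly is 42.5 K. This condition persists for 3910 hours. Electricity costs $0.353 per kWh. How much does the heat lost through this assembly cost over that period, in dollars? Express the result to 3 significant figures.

705 dollars

0.28/0.0381 = 7.349
0.0135/0.0233 = 0.5794
R_total = 0.038 + 7.349 + 0.5794 = 7.966 m²·K/W
Q = 95.7 × 42.5 / 7.966 = 510.5 W
E = 510.5 W × 3910 h / 1000 = 1996 kWh
Cost = 1996 × 0.353 = $704.7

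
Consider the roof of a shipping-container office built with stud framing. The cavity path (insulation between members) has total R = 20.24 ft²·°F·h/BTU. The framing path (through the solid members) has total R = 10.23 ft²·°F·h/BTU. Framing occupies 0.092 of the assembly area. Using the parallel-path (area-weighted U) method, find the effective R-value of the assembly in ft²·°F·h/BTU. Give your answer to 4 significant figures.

U_eff = 0.908/20.24 + 0.092/10.23 = 0.044862 + 0.0089932 = 0.053855
R_eff = 1/U_eff = 18.568 ft²·°F·h/BTU

18.57 ft²·°F·h/BTU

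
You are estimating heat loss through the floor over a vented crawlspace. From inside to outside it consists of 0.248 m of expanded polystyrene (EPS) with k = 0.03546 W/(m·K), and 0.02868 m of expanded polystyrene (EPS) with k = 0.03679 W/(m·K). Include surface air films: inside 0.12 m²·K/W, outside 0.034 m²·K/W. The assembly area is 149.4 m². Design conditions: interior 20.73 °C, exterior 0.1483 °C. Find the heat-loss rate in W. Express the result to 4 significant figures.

0.248/0.03546 = 6.9938
0.02868/0.03679 = 0.77956
R_total = 0.12 + 6.9938 + 0.77956 + 0.034 = 7.9274 m²·K/W
Q = A·ΔT/R = 149.4 × (20.73 − 0.1483) / 7.9274 = 387.89 W

387.9 W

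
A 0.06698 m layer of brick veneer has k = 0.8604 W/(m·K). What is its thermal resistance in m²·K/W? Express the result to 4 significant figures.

R = L/k = 0.06698/0.8604 = 0.077848 m²·K/W

0.07785 m²·K/W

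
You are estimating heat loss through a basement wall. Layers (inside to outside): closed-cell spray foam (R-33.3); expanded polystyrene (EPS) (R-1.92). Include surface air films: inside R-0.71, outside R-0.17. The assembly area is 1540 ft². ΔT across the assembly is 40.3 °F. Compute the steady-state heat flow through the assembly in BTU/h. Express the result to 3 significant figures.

1720 BTU/h

R_total = 0.71 + 33.3 + 1.92 + 0.17 = 36.1 ft²·°F·h/BTU
Q = A·ΔT/R = 1540 × 40.3 / 36.1 = 1719 BTU/h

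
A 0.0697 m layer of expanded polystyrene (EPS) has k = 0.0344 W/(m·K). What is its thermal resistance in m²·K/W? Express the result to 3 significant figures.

2.03 m²·K/W

R = L/k = 0.0697/0.0344 = 2.026 m²·K/W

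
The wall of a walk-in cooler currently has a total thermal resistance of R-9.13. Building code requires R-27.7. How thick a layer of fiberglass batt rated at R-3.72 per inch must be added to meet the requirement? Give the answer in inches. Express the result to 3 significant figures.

4.99 in

ΔR = 27.7 − 9.13 = 18.57 ft²·°F·h/BTU
L = ΔR / (R/in) = 18.57/3.72 = 4.992 in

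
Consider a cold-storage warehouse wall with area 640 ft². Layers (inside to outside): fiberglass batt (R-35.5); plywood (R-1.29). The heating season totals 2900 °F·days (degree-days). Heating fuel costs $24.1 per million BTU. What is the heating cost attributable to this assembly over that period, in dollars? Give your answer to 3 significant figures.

R_total = 35.5 + 1.29 = 36.79 ft²·°F·h/BTU
E = A × HDD × 24 / R = 640 × 2900 × 24 / 36.79 = 1211000 BTU
Cost = 1211000/10⁶ × 24.1 = $29.18

29.2 dollars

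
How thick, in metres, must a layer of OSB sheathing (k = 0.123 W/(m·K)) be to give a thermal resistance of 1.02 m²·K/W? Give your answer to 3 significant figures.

L = R·k = 1.02 × 0.123 = 0.1255 m

0.125 m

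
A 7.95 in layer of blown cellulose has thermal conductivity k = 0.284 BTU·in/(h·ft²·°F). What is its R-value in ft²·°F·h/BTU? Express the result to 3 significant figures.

R = L/k = 7.95/0.284 = 27.99 ft²·°F·h/BTU

28.0 ft²·°F·h/BTU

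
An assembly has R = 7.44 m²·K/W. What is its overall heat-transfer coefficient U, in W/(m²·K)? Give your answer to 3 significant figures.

U = 1/R = 1/7.44 = 0.1344

0.134 W/(m²·K)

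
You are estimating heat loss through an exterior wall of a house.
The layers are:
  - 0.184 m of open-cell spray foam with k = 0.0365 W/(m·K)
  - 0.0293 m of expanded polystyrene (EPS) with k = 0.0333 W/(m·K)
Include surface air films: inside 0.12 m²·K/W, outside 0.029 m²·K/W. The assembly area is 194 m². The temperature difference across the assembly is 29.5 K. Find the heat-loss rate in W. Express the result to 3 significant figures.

943 W

0.184/0.0365 = 5.041
0.0293/0.0333 = 0.8799
R_total = 0.12 + 5.041 + 0.8799 + 0.029 = 6.07 m²·K/W
Q = A·ΔT/R = 194 × 29.5 / 6.07 = 942.8 W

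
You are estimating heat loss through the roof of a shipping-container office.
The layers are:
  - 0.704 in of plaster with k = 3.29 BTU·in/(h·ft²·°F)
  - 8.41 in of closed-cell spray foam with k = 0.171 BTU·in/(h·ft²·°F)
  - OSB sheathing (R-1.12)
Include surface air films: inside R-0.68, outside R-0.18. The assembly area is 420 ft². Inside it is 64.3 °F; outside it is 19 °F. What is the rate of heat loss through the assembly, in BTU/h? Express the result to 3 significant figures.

370 BTU/h

0.704/3.29 = 0.214
8.41/0.171 = 49.18
R_total = 0.68 + 0.214 + 49.18 + 1.12 + 0.18 = 51.38 ft²·°F·h/BTU
Q = A·ΔT/R = 420 × (64.3 − 19) / 51.38 = 370.3 BTU/h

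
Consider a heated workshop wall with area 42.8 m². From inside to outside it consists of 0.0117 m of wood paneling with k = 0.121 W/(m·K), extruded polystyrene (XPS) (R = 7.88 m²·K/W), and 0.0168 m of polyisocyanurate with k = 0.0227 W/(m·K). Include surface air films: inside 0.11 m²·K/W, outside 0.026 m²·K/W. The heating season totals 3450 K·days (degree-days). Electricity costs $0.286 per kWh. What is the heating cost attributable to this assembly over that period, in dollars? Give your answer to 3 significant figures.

0.0117/0.121 = 0.09669
0.0168/0.0227 = 0.7401
R_total = 0.11 + 0.09669 + 7.88 + 0.7401 + 0.026 = 8.853 m²·K/W
E = A × HDD × 24 / R / 1000 = 42.8 × 3450 × 24 / 8.853 / 1000 = 400.3 kWh
Cost = 400.3 × 0.286 = $114.5

114 dollars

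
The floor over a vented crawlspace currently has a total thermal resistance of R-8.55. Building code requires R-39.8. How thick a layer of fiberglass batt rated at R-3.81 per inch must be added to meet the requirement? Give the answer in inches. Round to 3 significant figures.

8.20 in

ΔR = 39.8 − 8.55 = 31.25 ft²·°F·h/BTU
L = ΔR / (R/in) = 31.25/3.81 = 8.202 in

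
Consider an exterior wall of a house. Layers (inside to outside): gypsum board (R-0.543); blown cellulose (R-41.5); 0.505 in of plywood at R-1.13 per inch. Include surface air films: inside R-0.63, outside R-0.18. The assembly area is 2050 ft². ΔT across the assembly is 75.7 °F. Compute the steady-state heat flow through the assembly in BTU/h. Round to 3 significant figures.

3570 BTU/h

0.505 × 1.13 = 0.5706
R_total = 0.63 + 0.543 + 41.5 + 0.5706 + 0.18 = 43.42 ft²·°F·h/BTU
Q = A·ΔT/R = 2050 × 75.7 / 43.42 = 3574 BTU/h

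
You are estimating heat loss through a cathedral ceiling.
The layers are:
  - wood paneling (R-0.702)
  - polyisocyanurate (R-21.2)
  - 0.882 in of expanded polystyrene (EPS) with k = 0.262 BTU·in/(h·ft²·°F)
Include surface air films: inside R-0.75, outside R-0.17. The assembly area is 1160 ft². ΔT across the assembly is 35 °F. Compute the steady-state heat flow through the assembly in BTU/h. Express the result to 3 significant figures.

1550 BTU/h

0.882/0.262 = 3.366
R_total = 0.75 + 0.702 + 21.2 + 3.366 + 0.17 = 26.19 ft²·°F·h/BTU
Q = A·ΔT/R = 1160 × 35 / 26.19 = 1550 BTU/h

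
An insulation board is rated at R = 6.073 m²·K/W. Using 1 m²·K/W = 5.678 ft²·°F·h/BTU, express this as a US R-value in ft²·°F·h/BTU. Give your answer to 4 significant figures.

R_US = 6.073 × 5.678 = 34.482

34.48 ft²·°F·h/BTU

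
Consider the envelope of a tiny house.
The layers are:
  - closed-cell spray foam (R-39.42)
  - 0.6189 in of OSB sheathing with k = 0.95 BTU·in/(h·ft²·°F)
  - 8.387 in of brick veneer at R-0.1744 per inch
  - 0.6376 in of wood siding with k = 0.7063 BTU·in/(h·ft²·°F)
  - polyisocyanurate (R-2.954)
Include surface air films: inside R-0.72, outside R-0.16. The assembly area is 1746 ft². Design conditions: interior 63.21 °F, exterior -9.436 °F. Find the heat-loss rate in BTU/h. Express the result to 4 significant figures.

2741 BTU/h

0.6189/0.95 = 0.65147
8.387 × 0.1744 = 1.4627
0.6376/0.7063 = 0.90273
R_total = 0.72 + 39.42 + 0.65147 + 1.4627 + 0.90273 + 2.954 + 0.16 = 46.271 ft²·°F·h/BTU
Q = A·ΔT/R = 1746 × (63.21 − (-9.436)) / 46.271 = 2741.2 BTU/h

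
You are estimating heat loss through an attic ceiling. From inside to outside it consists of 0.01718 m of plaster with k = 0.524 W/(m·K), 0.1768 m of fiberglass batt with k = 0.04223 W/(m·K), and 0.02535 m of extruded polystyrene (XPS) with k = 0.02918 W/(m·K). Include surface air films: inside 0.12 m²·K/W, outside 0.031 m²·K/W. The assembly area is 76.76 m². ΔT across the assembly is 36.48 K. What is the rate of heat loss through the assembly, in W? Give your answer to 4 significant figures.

0.01718/0.524 = 0.032786
0.1768/0.04223 = 4.1866
0.02535/0.02918 = 0.86875
R_total = 0.12 + 0.032786 + 4.1866 + 0.86875 + 0.031 = 5.2391 m²·K/W
Q = A·ΔT/R = 76.76 × 36.48 / 5.2391 = 534.48 W

534.5 W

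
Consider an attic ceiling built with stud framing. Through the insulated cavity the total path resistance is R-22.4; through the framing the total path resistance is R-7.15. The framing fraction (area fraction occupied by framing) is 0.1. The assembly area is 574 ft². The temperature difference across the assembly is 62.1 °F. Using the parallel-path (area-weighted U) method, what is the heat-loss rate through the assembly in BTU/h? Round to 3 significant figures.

U_eff = 0.9/22.4 + 0.1/7.15 = 0.04018 + 0.01399 = 0.05416
R_eff = 1/U_eff = 18.46 ft²·°F·h/BTU
Q = 574 × 62.1 / 18.46 = 1931 BTU/h

1930 BTU/h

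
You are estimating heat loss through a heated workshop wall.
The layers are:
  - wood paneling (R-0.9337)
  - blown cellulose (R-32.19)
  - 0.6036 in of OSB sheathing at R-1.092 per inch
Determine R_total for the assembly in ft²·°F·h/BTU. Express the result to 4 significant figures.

33.78 ft²·°F·h/BTU

0.6036 × 1.092 = 0.65913
R_total = 0.9337 + 32.19 + 0.65913 = 33.783 ft²·°F·h/BTU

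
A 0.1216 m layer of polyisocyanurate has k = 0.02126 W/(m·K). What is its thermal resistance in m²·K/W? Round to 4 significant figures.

5.720 m²·K/W

R = L/k = 0.1216/0.02126 = 5.7197 m²·K/W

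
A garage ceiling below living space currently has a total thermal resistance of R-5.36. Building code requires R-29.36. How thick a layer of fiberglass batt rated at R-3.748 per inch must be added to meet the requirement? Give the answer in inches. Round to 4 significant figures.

ΔR = 29.36 − 5.36 = 24 ft²·°F·h/BTU
L = ΔR / (R/in) = 24/3.748 = 6.4034 in

6.403 in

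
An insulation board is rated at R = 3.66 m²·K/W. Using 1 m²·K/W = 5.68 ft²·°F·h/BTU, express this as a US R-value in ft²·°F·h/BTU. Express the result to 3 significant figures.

20.8 ft²·°F·h/BTU

R_US = 3.66 × 5.68 = 20.79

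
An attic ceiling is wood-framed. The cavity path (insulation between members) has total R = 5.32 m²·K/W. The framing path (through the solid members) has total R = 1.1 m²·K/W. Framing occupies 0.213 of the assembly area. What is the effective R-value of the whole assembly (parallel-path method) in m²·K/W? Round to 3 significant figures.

2.93 m²·K/W

U_eff = 0.787/5.32 + 0.213/1.1 = 0.1479 + 0.1936 = 0.3416
R_eff = 1/U_eff = 2.928 m²·K/W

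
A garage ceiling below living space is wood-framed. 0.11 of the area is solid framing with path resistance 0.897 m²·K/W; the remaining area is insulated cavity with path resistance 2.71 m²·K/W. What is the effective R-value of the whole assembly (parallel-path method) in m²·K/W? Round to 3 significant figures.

2.22 m²·K/W

U_eff = 0.89/2.71 + 0.11/0.897 = 0.3284 + 0.1226 = 0.451
R_eff = 1/U_eff = 2.217 m²·K/W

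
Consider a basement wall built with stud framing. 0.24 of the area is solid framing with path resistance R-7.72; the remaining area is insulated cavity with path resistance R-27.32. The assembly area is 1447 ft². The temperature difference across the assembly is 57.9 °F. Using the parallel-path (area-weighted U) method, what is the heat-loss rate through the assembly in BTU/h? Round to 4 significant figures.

U_eff = 0.76/27.32 + 0.24/7.72 = 0.027818 + 0.031088 = 0.058907
R_eff = 1/U_eff = 16.976 ft²·°F·h/BTU
Q = 1447 × 57.9 / 16.976 = 4935.3 BTU/h

4935 BTU/h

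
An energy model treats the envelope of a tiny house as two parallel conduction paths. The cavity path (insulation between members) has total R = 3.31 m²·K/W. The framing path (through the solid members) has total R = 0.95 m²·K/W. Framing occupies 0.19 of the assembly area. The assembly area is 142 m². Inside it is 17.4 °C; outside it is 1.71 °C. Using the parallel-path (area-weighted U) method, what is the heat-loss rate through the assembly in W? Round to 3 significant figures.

U_eff = 0.81/3.31 + 0.19/0.95 = 0.2447 + 0.2 = 0.4447
R_eff = 1/U_eff = 2.249 m²·K/W
Q = 142 × (17.4 − 1.71) / 2.249 = 990.8 W

991 W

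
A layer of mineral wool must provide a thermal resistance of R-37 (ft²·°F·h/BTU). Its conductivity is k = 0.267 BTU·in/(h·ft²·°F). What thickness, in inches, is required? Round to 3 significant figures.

L = R × k = 37 × 0.267 = 9.879 in

9.88 in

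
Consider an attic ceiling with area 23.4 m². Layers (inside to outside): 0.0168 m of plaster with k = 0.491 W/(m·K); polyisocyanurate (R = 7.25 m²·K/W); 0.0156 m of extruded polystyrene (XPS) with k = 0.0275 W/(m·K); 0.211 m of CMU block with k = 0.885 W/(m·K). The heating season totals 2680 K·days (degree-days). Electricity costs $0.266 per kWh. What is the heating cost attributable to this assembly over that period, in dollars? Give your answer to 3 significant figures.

49.5 dollars

0.0168/0.491 = 0.03422
0.0156/0.0275 = 0.5673
0.211/0.885 = 0.2384
R_total = 0.03422 + 7.25 + 0.5673 + 0.2384 = 8.09 m²·K/W
E = A × HDD × 24 / R / 1000 = 23.4 × 2680 × 24 / 8.09 / 1000 = 186 kWh
Cost = 186 × 0.266 = $49.49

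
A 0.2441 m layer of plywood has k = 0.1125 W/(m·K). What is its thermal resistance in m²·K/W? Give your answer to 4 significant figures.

R = L/k = 0.2441/0.1125 = 2.1698 m²·K/W

2.170 m²·K/W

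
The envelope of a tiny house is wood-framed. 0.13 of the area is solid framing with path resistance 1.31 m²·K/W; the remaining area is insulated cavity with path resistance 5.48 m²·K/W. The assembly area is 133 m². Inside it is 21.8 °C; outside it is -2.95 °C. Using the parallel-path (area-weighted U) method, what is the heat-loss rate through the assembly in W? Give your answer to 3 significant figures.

U_eff = 0.87/5.48 + 0.13/1.31 = 0.1588 + 0.09924 = 0.258
R_eff = 1/U_eff = 3.876 m²·K/W
Q = 133 × (21.8 − (-2.95)) / 3.876 = 849.3 W

849 W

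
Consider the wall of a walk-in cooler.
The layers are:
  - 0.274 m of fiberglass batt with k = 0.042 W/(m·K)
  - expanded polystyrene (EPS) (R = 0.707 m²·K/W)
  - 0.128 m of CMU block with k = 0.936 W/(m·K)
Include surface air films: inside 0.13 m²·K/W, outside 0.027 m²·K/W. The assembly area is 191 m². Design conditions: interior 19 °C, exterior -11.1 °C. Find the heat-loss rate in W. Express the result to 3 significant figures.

0.274/0.042 = 6.524
0.128/0.936 = 0.1368
R_total = 0.13 + 6.524 + 0.707 + 0.1368 + 0.027 = 7.525 m²·K/W
Q = A·ΔT/R = 191 × (19 − (-11.1)) / 7.525 = 764 W

764 W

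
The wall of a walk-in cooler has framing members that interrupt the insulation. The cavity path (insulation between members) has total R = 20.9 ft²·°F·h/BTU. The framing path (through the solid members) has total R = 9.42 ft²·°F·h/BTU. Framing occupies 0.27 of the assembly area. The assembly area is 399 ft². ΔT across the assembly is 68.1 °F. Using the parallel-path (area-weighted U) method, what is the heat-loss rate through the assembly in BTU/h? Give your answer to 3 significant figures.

1730 BTU/h

U_eff = 0.73/20.9 + 0.27/9.42 = 0.03493 + 0.02866 = 0.06359
R_eff = 1/U_eff = 15.73 ft²·°F·h/BTU
Q = 399 × 68.1 / 15.73 = 1728 BTU/h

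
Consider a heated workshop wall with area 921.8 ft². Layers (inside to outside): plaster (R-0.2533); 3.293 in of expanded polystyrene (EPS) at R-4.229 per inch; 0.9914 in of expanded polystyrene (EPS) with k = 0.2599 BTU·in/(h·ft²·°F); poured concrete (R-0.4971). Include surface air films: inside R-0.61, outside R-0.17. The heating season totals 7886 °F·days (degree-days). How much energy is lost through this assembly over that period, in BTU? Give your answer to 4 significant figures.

9053000 BTU

3.293 × 4.229 = 13.926
0.9914/0.2599 = 3.8145
R_total = 0.61 + 0.2533 + 13.926 + 3.8145 + 0.4971 + 0.17 = 19.271 ft²·°F·h/BTU
E = A × HDD × 24 / R = 921.8 × 7886 × 24 / 19.271 = 9053100 BTU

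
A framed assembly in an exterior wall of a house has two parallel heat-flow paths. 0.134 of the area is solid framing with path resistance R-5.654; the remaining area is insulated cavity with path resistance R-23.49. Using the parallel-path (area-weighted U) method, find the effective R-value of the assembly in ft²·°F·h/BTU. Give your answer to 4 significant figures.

U_eff = 0.866/23.49 + 0.134/5.654 = 0.036867 + 0.0237 = 0.060567
R_eff = 1/U_eff = 16.511 ft²·°F·h/BTU

16.51 ft²·°F·h/BTU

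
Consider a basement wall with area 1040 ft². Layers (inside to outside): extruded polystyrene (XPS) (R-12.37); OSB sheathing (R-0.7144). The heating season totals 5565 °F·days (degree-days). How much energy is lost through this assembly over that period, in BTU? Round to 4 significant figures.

10620000 BTU

R_total = 12.37 + 0.7144 = 13.084 ft²·°F·h/BTU
E = A × HDD × 24 / R = 1040 × 5565 × 24 / 13.084 = 10616000 BTU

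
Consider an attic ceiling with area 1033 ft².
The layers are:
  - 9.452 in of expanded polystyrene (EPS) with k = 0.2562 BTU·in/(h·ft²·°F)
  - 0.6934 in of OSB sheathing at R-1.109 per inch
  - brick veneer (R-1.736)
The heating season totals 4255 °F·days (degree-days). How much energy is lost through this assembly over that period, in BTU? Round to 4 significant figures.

2678000 BTU

9.452/0.2562 = 36.893
0.6934 × 1.109 = 0.76898
R_total = 36.893 + 0.76898 + 1.736 = 39.398 ft²·°F·h/BTU
E = A × HDD × 24 / R = 1033 × 4255 × 24 / 39.398 = 2677500 BTU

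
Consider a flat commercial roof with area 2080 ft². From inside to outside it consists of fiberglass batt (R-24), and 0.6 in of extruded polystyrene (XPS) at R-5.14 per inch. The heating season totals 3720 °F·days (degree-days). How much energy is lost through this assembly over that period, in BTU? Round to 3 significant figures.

6860000 BTU

0.6 × 5.14 = 3.084
R_total = 24 + 3.084 = 27.08 ft²·°F·h/BTU
E = A × HDD × 24 / R = 2080 × 3720 × 24 / 27.08 = 6857000 BTU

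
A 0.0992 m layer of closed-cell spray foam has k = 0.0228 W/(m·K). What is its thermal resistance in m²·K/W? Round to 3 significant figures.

R = L/k = 0.0992/0.0228 = 4.351 m²·K/W

4.35 m²·K/W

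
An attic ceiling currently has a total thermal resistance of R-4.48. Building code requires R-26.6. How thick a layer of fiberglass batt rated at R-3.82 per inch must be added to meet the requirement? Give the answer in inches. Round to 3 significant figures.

ΔR = 26.6 − 4.48 = 22.12 ft²·°F·h/BTU
L = ΔR / (R/in) = 22.12/3.82 = 5.791 in

5.79 in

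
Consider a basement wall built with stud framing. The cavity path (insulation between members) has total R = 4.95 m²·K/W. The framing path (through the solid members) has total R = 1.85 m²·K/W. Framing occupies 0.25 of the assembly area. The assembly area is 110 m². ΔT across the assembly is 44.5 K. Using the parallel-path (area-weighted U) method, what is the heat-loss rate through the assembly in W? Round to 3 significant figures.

1400 W

U_eff = 0.75/4.95 + 0.25/1.85 = 0.1515 + 0.1351 = 0.2867
R_eff = 1/U_eff = 3.489 m²·K/W
Q = 110 × 44.5 / 3.489 = 1403 W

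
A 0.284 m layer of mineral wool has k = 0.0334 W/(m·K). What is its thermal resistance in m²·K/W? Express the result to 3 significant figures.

8.50 m²·K/W

R = L/k = 0.284/0.0334 = 8.503 m²·K/W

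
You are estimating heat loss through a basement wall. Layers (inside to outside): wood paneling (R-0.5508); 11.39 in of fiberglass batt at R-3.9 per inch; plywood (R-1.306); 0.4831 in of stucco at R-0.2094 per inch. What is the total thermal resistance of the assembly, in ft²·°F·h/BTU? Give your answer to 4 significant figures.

46.38 ft²·°F·h/BTU

11.39 × 3.9 = 44.421
0.4831 × 0.2094 = 0.10116
R_total = 0.5508 + 44.421 + 1.306 + 0.10116 = 46.379 ft²·°F·h/BTU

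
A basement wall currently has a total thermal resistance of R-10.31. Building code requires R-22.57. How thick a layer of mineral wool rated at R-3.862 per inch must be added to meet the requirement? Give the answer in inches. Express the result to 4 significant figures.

3.175 in

ΔR = 22.57 − 10.31 = 12.26 ft²·°F·h/BTU
L = ΔR / (R/in) = 12.26/3.862 = 3.1745 in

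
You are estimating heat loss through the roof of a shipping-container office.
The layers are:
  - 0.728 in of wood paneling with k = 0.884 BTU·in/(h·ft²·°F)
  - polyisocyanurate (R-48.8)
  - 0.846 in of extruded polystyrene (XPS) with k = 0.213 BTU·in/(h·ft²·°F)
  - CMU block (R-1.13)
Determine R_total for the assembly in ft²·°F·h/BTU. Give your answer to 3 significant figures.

54.7 ft²·°F·h/BTU

0.728/0.884 = 0.8235
0.846/0.213 = 3.972
R_total = 0.8235 + 48.8 + 3.972 + 1.13 = 54.73 ft²·°F·h/BTU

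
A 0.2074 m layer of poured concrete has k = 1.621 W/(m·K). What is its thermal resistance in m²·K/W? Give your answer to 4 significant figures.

R = L/k = 0.2074/1.621 = 0.12795 m²·K/W

0.1279 m²·K/W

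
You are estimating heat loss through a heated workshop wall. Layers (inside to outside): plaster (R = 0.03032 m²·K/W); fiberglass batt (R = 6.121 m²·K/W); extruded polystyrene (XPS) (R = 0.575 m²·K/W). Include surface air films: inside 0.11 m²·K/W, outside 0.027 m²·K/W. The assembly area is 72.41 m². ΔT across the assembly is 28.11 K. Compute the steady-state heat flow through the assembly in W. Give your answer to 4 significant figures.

296.6 W

R_total = 0.11 + 0.03032 + 6.121 + 0.575 + 0.027 = 6.8633 m²·K/W
Q = A·ΔT/R = 72.41 × 28.11 / 6.8633 = 296.57 W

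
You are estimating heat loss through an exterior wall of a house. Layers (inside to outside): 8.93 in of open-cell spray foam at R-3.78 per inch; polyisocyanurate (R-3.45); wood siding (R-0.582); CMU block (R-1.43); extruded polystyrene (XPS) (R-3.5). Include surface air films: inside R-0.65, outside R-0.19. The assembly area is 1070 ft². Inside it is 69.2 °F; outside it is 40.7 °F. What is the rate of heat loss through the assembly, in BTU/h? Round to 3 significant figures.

8.93 × 3.78 = 33.76
R_total = 0.65 + 33.76 + 3.45 + 0.582 + 1.43 + 3.5 + 0.19 = 43.56 ft²·°F·h/BTU
Q = A·ΔT/R = 1070 × (69.2 − 40.7) / 43.56 = 700.1 BTU/h

700 BTU/h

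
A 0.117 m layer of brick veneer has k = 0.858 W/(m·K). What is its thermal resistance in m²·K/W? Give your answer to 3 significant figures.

R = L/k = 0.117/0.858 = 0.1364 m²·K/W

0.136 m²·K/W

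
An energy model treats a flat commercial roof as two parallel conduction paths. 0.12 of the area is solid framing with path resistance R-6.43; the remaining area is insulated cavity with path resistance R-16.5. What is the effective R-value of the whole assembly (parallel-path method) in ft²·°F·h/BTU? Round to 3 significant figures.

13.9 ft²·°F·h/BTU

U_eff = 0.88/16.5 + 0.12/6.43 = 0.05333 + 0.01866 = 0.072
R_eff = 1/U_eff = 13.89 ft²·°F·h/BTU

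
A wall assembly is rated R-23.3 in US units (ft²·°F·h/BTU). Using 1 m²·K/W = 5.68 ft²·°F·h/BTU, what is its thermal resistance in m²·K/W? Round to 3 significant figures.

4.10 m²·K/W

R_SI = 23.3/5.68 = 4.102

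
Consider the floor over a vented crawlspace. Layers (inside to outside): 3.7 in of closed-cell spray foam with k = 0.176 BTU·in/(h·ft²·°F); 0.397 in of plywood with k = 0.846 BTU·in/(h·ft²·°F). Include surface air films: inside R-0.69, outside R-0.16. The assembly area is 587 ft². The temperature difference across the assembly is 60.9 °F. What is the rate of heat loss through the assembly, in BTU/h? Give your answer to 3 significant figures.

3.7/0.176 = 21.02
0.397/0.846 = 0.4693
R_total = 0.69 + 21.02 + 0.4693 + 0.16 = 22.34 ft²·°F·h/BTU
Q = A·ΔT/R = 587 × 60.9 / 22.34 = 1600 BTU/h

1600 BTU/h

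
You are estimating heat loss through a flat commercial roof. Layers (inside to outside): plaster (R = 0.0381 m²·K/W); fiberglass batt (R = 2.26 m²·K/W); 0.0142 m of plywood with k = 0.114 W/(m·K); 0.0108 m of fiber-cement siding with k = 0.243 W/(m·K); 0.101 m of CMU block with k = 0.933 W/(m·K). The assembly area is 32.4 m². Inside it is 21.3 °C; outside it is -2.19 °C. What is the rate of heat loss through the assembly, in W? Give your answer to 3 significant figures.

296 W

0.0142/0.114 = 0.1246
0.0108/0.243 = 0.04444
0.101/0.933 = 0.1083
R_total = 0.0381 + 2.26 + 0.1246 + 0.04444 + 0.1083 = 2.575 m²·K/W
Q = A·ΔT/R = 32.4 × (21.3 − (-2.19)) / 2.575 = 295.5 W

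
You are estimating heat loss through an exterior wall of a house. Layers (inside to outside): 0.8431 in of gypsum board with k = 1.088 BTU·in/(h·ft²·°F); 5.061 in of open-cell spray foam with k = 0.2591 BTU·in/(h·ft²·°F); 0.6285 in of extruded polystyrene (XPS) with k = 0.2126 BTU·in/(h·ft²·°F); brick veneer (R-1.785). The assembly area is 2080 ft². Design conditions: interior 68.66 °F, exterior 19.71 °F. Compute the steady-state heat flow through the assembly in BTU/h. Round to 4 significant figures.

0.8431/1.088 = 0.77491
5.061/0.2591 = 19.533
0.6285/0.2126 = 2.9563
R_total = 0.77491 + 19.533 + 2.9563 + 1.785 = 25.049 ft²·°F·h/BTU
Q = A·ΔT/R = 2080 × (68.66 − 19.71) / 25.049 = 4064.6 BTU/h

4065 BTU/h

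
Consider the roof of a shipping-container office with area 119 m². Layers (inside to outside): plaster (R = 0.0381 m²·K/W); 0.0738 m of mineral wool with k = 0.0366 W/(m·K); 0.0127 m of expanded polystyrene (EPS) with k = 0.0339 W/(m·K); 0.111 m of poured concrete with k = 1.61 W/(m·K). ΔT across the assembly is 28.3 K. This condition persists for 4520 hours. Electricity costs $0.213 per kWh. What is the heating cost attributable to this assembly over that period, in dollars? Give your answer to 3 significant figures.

0.0738/0.0366 = 2.016
0.0127/0.0339 = 0.3746
0.111/1.61 = 0.06894
R_total = 0.0381 + 2.016 + 0.3746 + 0.06894 = 2.498 m²·K/W
Q = 119 × 28.3 / 2.498 = 1348 W
E = 1348 W × 4520 h / 1000 = 6094 kWh
Cost = 6094 × 0.213 = $1298

1300 dollars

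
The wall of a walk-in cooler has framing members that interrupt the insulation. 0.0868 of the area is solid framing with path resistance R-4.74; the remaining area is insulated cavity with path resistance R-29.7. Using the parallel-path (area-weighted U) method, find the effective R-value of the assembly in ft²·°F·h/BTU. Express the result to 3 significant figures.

U_eff = 0.9132/29.7 + 0.0868/4.74 = 0.03075 + 0.01831 = 0.04906
R_eff = 1/U_eff = 20.38 ft²·°F·h/BTU

20.4 ft²·°F·h/BTU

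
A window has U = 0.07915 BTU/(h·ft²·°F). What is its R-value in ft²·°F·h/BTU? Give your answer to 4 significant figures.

R = 1/U = 1/0.07915 = 12.634

12.63 ft²·°F·h/BTU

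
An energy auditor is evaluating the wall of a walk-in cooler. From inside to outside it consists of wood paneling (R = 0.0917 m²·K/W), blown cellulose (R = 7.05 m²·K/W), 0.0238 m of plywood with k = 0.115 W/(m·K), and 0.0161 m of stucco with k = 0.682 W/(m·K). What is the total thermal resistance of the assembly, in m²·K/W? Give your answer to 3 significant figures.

7.37 m²·K/W

0.0238/0.115 = 0.207
0.0161/0.682 = 0.02361
R_total = 0.0917 + 7.05 + 0.207 + 0.02361 = 7.372 m²·K/W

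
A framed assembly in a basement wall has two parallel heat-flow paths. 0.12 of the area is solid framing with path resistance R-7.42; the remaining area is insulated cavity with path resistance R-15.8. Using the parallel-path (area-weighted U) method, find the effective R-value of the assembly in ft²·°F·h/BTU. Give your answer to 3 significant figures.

U_eff = 0.88/15.8 + 0.12/7.42 = 0.0557 + 0.01617 = 0.07187
R_eff = 1/U_eff = 13.91 ft²·°F·h/BTU

13.9 ft²·°F·h/BTU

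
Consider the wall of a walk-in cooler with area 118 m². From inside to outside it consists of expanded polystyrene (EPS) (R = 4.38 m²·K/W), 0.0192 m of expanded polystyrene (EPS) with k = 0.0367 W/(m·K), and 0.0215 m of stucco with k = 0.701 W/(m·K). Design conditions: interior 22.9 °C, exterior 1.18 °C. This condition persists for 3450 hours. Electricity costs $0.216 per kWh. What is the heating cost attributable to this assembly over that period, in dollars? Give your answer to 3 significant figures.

387 dollars

0.0192/0.0367 = 0.5232
0.0215/0.701 = 0.03067
R_total = 4.38 + 0.5232 + 0.03067 = 4.934 m²·K/W
Q = 118 × (22.9 − 1.18) / 4.934 = 519.5 W
E = 519.5 W × 3450 h / 1000 = 1792 kWh
Cost = 1792 × 0.216 = $387.1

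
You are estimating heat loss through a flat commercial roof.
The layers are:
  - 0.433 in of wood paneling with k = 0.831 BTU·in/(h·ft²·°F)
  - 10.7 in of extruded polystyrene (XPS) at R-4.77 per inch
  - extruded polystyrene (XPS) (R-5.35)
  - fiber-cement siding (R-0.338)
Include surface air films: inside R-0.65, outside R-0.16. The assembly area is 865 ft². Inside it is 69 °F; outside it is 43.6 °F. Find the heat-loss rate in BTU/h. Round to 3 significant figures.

0.433/0.831 = 0.5211
10.7 × 4.77 = 51.04
R_total = 0.65 + 0.5211 + 51.04 + 5.35 + 0.338 + 0.16 = 58.06 ft²·°F·h/BTU
Q = A·ΔT/R = 865 × (69 − 43.6) / 58.06 = 378.4 BTU/h

378 BTU/h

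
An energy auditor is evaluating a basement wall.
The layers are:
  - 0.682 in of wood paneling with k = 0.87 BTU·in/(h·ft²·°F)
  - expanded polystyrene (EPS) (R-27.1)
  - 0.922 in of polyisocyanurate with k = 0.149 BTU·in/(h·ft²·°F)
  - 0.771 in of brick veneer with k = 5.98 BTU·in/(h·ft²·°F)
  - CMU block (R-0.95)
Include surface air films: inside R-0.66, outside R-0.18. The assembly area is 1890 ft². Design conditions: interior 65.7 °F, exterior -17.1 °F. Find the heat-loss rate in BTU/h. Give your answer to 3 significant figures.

0.682/0.87 = 0.7839
0.922/0.149 = 6.188
0.771/5.98 = 0.1289
R_total = 0.66 + 0.7839 + 27.1 + 6.188 + 0.1289 + 0.95 + 0.18 = 35.99 ft²·°F·h/BTU
Q = A·ΔT/R = 1890 × (65.7 − (-17.1)) / 35.99 = 4348 BTU/h

4350 BTU/h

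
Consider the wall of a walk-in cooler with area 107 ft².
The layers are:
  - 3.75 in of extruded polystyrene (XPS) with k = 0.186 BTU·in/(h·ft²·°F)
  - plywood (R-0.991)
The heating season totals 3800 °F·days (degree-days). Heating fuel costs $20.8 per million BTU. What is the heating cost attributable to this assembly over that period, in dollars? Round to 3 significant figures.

9.60 dollars

3.75/0.186 = 20.16
R_total = 20.16 + 0.991 = 21.15 ft²·°F·h/BTU
E = A × HDD × 24 / R = 107 × 3800 × 24 / 21.15 = 461300 BTU
Cost = 461300/10⁶ × 20.8 = $9.596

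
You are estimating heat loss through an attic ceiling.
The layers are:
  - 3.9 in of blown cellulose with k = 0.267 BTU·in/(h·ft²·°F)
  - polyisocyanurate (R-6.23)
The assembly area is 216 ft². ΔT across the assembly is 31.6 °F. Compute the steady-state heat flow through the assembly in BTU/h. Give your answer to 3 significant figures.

3.9/0.267 = 14.61
R_total = 14.61 + 6.23 = 20.84 ft²·°F·h/BTU
Q = A·ΔT/R = 216 × 31.6 / 20.84 = 327.6 BTU/h

328 BTU/h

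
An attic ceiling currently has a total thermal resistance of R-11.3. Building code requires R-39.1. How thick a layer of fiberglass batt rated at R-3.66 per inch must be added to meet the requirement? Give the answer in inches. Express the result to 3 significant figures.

ΔR = 39.1 − 11.3 = 27.8 ft²·°F·h/BTU
L = ΔR / (R/in) = 27.8/3.66 = 7.596 in

7.60 in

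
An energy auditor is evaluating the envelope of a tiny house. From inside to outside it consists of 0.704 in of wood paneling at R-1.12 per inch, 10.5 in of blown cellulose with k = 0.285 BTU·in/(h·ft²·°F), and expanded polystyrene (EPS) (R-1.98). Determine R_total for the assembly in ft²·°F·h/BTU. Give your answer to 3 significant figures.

0.704 × 1.12 = 0.7885
10.5/0.285 = 36.84
R_total = 0.7885 + 36.84 + 1.98 = 39.61 ft²·°F·h/BTU

39.6 ft²·°F·h/BTU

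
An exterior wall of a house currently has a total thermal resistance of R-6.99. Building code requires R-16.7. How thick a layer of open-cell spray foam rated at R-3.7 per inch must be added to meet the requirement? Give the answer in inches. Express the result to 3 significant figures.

ΔR = 16.7 − 6.99 = 9.71 ft²·°F·h/BTU
L = ΔR / (R/in) = 9.71/3.7 = 2.624 in

2.62 in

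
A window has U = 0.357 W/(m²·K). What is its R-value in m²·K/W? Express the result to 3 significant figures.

2.80 m²·K/W

R = 1/U = 1/0.357 = 2.801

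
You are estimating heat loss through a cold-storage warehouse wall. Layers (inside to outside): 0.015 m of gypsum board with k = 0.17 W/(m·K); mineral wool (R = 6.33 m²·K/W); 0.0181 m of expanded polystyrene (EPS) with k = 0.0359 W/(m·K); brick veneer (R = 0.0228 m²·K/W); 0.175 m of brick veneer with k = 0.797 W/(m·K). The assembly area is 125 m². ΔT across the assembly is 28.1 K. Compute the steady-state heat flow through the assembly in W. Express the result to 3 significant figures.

0.015/0.17 = 0.08824
0.0181/0.0359 = 0.5042
0.175/0.797 = 0.2196
R_total = 0.08824 + 6.33 + 0.5042 + 0.0228 + 0.2196 = 7.165 m²·K/W
Q = A·ΔT/R = 125 × 28.1 / 7.165 = 490.2 W

490 W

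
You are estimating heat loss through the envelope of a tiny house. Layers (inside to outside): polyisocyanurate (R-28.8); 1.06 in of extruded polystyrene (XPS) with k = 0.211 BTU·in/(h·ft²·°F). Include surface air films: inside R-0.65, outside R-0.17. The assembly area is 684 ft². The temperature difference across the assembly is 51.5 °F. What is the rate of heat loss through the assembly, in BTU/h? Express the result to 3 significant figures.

1.06/0.211 = 5.024
R_total = 0.65 + 28.8 + 5.024 + 0.17 = 34.64 ft²·°F·h/BTU
Q = A·ΔT/R = 684 × 51.5 / 34.64 = 1017 BTU/h

1020 BTU/h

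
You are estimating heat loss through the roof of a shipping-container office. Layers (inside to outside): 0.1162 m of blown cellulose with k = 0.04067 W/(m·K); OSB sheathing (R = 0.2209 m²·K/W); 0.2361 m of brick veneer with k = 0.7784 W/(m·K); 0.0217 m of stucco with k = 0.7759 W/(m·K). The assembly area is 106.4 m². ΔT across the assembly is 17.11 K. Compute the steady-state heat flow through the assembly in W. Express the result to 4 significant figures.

0.1162/0.04067 = 2.8571
0.2361/0.7784 = 0.30331
0.0217/0.7759 = 0.027968
R_total = 2.8571 + 0.2209 + 0.30331 + 0.027968 = 3.4093 m²·K/W
Q = A·ΔT/R = 106.4 × 17.11 / 3.4093 = 533.98 W

534.0 W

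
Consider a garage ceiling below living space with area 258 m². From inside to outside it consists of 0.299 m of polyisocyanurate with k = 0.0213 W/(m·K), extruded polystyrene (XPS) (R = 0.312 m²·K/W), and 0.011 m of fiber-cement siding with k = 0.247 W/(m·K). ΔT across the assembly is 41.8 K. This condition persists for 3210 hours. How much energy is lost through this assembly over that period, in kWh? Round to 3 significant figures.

2410 kWh

0.299/0.0213 = 14.04
0.011/0.247 = 0.04453
R_total = 14.04 + 0.312 + 0.04453 = 14.39 m²·K/W
Q = 258 × 41.8 / 14.39 = 749.2 W
E = 749.2 W × 3210 h / 1000 = 2405 kWh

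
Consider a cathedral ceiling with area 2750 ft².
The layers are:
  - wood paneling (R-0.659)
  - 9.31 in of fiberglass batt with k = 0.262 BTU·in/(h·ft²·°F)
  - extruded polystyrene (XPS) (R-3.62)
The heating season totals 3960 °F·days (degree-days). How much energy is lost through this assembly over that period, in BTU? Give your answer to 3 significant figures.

9.31/0.262 = 35.53
R_total = 0.659 + 35.53 + 3.62 = 39.81 ft²·°F·h/BTU
E = A × HDD × 24 / R = 2750 × 3960 × 24 / 39.81 = 6565000 BTU

6560000 BTU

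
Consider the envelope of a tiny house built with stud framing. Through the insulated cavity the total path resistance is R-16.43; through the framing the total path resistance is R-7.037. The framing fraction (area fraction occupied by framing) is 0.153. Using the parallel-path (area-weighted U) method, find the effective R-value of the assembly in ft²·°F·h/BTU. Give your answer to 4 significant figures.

U_eff = 0.847/16.43 + 0.153/7.037 = 0.051552 + 0.021742 = 0.073294
R_eff = 1/U_eff = 13.644 ft²·°F·h/BTU

13.64 ft²·°F·h/BTU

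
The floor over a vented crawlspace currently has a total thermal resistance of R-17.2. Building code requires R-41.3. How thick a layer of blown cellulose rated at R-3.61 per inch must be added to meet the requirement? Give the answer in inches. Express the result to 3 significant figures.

ΔR = 41.3 − 17.2 = 24.1 ft²·°F·h/BTU
L = ΔR / (R/in) = 24.1/3.61 = 6.676 in

6.68 in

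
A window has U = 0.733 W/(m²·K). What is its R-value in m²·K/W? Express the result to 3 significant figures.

1.36 m²·K/W

R = 1/U = 1/0.733 = 1.364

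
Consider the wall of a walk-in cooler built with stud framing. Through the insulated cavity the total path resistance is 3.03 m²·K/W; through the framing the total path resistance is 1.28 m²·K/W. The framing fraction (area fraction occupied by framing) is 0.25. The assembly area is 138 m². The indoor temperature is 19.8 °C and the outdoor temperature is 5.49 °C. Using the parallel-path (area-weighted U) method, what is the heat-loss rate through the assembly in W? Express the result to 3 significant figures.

875 W

U_eff = 0.75/3.03 + 0.25/1.28 = 0.2475 + 0.1953 = 0.4428
R_eff = 1/U_eff = 2.258 m²·K/W
Q = 138 × (19.8 − 5.49) / 2.258 = 874.5 W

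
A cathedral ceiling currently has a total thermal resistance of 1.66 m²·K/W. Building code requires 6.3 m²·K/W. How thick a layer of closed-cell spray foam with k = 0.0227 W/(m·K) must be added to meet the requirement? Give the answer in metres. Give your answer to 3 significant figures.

0.105 m

ΔR = 6.3 − 1.66 = 4.64 m²·K/W
L = ΔR × k = 4.64 × 0.0227 = 0.1053 m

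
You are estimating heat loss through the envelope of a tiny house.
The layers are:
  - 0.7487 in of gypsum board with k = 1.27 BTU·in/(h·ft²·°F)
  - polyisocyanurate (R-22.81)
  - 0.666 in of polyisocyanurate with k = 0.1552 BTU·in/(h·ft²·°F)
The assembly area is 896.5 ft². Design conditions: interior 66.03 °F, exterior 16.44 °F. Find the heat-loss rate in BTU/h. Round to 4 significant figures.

1605 BTU/h

0.7487/1.27 = 0.58953
0.666/0.1552 = 4.2912
R_total = 0.58953 + 22.81 + 4.2912 = 27.691 ft²·°F·h/BTU
Q = A·ΔT/R = 896.5 × (66.03 − 16.44) / 27.691 = 1605.5 BTU/h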